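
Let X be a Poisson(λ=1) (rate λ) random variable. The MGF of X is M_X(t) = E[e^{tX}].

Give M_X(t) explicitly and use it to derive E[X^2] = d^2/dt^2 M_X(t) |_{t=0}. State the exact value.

M_X(t) = e^(e^(t) - 1)
M^(2)(t) = (e^(2*t)*e^(e^(t)) + e^(t)*e^(e^(t)))*e^(-1)

E[X^2] = M^(2)(0) = 2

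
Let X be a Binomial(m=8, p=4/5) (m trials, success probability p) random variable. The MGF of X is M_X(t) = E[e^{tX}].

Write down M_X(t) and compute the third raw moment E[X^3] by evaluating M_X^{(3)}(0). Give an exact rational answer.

E[X^3] = D^3[M](0) = 35744/125

M_X(t) = (4*e^(t)/5 + 1/5)^8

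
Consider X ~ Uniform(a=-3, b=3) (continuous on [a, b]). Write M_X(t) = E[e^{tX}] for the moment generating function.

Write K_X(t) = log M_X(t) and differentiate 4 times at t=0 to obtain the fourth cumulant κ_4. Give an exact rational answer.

κ_4 = d^4K/dt^4 |_{t=0} = -54/5

M_X(t) = (e^(3*t) - e^(-3*t))/(6*t)
K_X(t) = log M_X(t) = -log(t) + log(e^(3*t) - e^(-3*t)) - log(6)
dK/dt = (3*t*e^(6*t) + 3*t - e^(6*t) + 1)/(t*e^(6*t) - t)
d^2K/dt^2 = (-36*t^2*e^(6*t) + e^(12*t) - 2*e^(6*t) + 1)/(t^2*e^(12*t) - 2*t^2*e^(6*t) + t^2)
d^3K/dt^3 = (216*t^3*e^(12*t) + 216*t^3*e^(6*t) - 2*e^(18*t) + 6*e^(12*t) - 6*e^(6*t) + 2)/(t^3*e^(18*t) - 3*t^3*e^(12*t) + 3*t^3*e^(6*t) - t^3)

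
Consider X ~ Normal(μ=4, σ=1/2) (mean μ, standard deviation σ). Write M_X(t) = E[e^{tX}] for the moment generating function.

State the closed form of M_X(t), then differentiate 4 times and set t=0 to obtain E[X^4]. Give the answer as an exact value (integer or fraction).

M_X(t) = e^(t^2/8 + 4*t)
M^(4)(t) = t^4*e^(4*t)*e^(t^2/8)/256 + t^3*e^(4*t)*e^(t^2/8)/4 + 195*t^2*e^(4*t)*e^(t^2/8)/32 + 67*t*e^(4*t)*e^(t^2/8) + 4483*e^(4*t)*e^(t^2/8)/16

E[X^4] = M^(4)(0) = 4483/16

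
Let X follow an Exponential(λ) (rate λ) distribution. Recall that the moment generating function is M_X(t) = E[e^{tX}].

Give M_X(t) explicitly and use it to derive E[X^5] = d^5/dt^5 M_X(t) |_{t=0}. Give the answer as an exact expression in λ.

M_X(t) = λ/(λ - t)
M′(t) = λ/(λ^2 - 2*λ*t + t^2)
M′′(t) = -2*λ/(-λ^3 + 3*λ^2*t - 3*λ*t^2 + t^3)
M′′′(t) = 6*λ/(λ^4 - 4*λ^3*t + 6*λ^2*t^2 - 4*λ*t^3 + t^4)
M′′′′(t) = -24*λ/(-λ^5 + 5*λ^4*t - 10*λ^3*t^2 + 10*λ^2*t^3 - 5*λ*t^4 + t^5)
M′′′′′(t) = 120*λ/(λ^6 - 6*λ^5*t + 15*λ^4*t^2 - 20*λ^3*t^3 + 15*λ^2*t^4 - 6*λ*t^5 + t^6)

E[X^5] = M′′′′′(0) = 120/λ^5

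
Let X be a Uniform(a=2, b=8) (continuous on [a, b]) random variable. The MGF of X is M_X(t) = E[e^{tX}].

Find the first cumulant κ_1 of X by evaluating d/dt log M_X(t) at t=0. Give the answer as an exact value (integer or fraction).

κ_1 = D[K](0) = 5

M_X(t) = (e^(8*t) - e^(2*t))/(6*t)
K_X(t) = log M_X(t) = -log(t) + log(e^(8*t) - e^(2*t)) - log(6)
D[K](t) = (8*t*e^(6*t) - 2*t - e^(6*t) + 1)/(t*e^(6*t) - t)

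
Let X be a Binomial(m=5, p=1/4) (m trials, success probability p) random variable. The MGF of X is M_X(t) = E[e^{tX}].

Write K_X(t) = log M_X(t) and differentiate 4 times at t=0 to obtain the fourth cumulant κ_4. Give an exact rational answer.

M_X(t) = (e^(t)/4 + 3/4)^5
K_X(t) = log M_X(t) = 5*log(e^(t)/4 + 3/4)
dK/dt = 5*e^(t)/(e^(t) + 3)
d^2K/dt^2 = 15*e^(t)/(e^(2*t) + 6*e^(t) + 9)
d^3K/dt^3 = (-15*e^(2*t) + 45*e^(t))/(e^(3*t) + 9*e^(2*t) + 27*e^(t) + 27)
d^4K/dt^4 = (15*e^(3*t) - 180*e^(2*t) + 135*e^(t))/(e^(4*t) + 12*e^(3*t) + 54*e^(2*t) + 108*e^(t) + 81)

κ_4 = d^4K/dt^4 |_{t=0} = -15/128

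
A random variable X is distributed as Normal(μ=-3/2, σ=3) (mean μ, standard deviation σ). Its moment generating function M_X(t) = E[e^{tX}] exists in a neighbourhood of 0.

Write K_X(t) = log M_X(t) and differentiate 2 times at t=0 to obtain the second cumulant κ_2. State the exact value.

κ_2 = D^2[K](0) = 9

M_X(t) = e^(9*t^2/2 - 3*t/2)
K_X(t) = log M_X(t) = 9*t^2/2 - 3*t/2
D^2[K](t) = 9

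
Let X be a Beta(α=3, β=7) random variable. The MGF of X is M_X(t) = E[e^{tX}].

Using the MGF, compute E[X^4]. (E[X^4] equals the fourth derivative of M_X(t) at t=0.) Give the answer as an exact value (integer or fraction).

M_X(t) = ₁F₁(3; 10; t)
M^(4)(t) = 3*₁F₁(7; 14; t)/143

E[X^4] = M^(4)(0) = 3/143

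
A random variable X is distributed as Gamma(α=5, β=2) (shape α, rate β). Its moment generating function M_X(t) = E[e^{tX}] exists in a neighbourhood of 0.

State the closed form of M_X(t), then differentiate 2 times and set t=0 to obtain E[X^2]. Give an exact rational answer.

E[X^2] = D^2[M](0) = 15/2

M_X(t) = 32/(2 - t)^5
D^2[M](t) = -960/(t^7 - 14*t^6 + 84*t^5 - 280*t^4 + 560*t^3 - 672*t^2 + 448*t - 128)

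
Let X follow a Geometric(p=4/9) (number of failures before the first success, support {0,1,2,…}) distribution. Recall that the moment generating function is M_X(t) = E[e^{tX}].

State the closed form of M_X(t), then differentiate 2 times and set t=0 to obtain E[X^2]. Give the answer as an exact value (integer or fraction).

M_X(t) = 4/(9*(1 - 5*e^(t)/9))
M^(2)(t) = (-100*e^(2*t) - 180*e^(t))/(125*e^(3*t) - 675*e^(2*t) + 1215*e^(t) - 729)

E[X^2] = M^(2)(0) = 35/8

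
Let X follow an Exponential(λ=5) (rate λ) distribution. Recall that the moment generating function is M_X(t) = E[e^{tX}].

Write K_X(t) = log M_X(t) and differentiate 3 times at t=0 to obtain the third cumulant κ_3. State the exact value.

κ_3 = D^3[K](0) = 2/125

M_X(t) = 5/(5 - t)
K_X(t) = log M_X(t) = -log(5 - t) + log(5)
D^3[K](t) = -2/(t^3 - 15*t^2 + 75*t - 125)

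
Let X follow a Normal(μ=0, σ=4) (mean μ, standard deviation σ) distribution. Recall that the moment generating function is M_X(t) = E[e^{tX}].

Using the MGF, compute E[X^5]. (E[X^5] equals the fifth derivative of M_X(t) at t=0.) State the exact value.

M_X(t) = e^(8*t^2)
M^(5)(t) = 1048576*t^5*e^(8*t^2) + 655360*t^3*e^(8*t^2) + 61440*t*e^(8*t^2)

E[X^5] = M^(5)(0) = 0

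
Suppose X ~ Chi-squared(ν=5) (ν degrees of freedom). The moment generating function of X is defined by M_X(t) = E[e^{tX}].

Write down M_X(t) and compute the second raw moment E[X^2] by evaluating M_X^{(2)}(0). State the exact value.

M_X(t) = (1 - 2*t)^(-5/2)
D^2[M](t) = 35/(16*t^4*√(1 - 2*t) - 32*t^3*√(1 - 2*t) + 24*t^2*√(1 - 2*t) - 8*t*√(1 - 2*t) + √(1 - 2*t))

E[X^2] = D^2[M](0) = 35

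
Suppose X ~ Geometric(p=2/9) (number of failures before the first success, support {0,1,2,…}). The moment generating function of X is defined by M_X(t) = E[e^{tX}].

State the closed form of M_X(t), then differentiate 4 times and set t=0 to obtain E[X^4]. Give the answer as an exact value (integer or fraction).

M_X(t) = 2/(9*(1 - 7*e^(t)/9))
M′(t) = 14*e^(t)/(49*e^(2*t) - 126*e^(t) + 81)
M′′(t) = (-98*e^(2*t) - 126*e^(t))/(343*e^(3*t) - 1323*e^(2*t) + 1701*e^(t) - 729)
M′′′(t) = (686*e^(3*t) + 3528*e^(2*t) + 1134*e^(t))/(2401*e^(4*t) - 12348*e^(3*t) + 23814*e^(2*t) - 20412*e^(t) + 6561)
M′′′′(t) = (-4802*e^(4*t) - 67914*e^(3*t) - 87318*e^(2*t) - 10206*e^(t))/(16807*e^(5*t) - 108045*e^(4*t) + 277830*e^(3*t) - 357210*e^(2*t) + 229635*e^(t) - 59049)

E[X^4] = M′′′′(0) = 5320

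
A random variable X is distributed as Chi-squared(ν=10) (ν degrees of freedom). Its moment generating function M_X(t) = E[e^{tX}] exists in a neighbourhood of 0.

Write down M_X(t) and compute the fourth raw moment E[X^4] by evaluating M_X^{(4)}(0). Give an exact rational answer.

E[X^4] = d^4M/dt^4 |_{t=0} = 26880

M_X(t) = (1 - 2*t)^(-5)
dM/dt = 10/(64*t^6 - 192*t^5 + 240*t^4 - 160*t^3 + 60*t^2 - 12*t + 1)
d^2M/dt^2 = -120/(128*t^7 - 448*t^6 + 672*t^5 - 560*t^4 + 280*t^3 - 84*t^2 + 14*t - 1)
d^3M/dt^3 = 1680/(256*t^8 - 1024*t^7 + 1792*t^6 - 1792*t^5 + 1120*t^4 - 448*t^3 + 112*t^2 - 16*t + 1)
d^4M/dt^4 = -26880/(512*t^9 - 2304*t^8 + 4608*t^7 - 5376*t^6 + 4032*t^5 - 2016*t^4 + 672*t^3 - 144*t^2 + 18*t - 1)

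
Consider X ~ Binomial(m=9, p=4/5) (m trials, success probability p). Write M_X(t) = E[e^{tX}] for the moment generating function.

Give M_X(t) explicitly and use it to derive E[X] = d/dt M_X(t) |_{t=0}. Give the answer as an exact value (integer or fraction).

E[X] = M^(1)(0) = 36/5

M_X(t) = (4*e^(t)/5 + 1/5)^9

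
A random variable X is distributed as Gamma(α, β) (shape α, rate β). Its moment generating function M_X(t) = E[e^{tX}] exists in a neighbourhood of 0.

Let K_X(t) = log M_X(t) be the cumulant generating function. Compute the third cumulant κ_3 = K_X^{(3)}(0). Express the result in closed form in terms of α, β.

M_X(t) = (β/(β - t))^α
K_X(t) = log M_X(t) = α*(log(β) - log(β - t))
dK/dt = -α/(-β + t)
d^2K/dt^2 = α/(β^2 - 2*β*t + t^2)
d^3K/dt^3 = -2*α/(-β^3 + 3*β^2*t - 3*β*t^2 + t^3)

κ_3 = d^3K/dt^3 |_{t=0} = 2*α/β^3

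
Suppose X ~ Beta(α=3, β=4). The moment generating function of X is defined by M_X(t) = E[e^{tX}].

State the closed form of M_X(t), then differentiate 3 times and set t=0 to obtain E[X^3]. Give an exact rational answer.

E[X^3] = M′′′(0) = 5/42

M_X(t) = ₁F₁(3; 7; t)
M′(t) = 3*₁F₁(4; 8; t)/7
M′′(t) = 3*₁F₁(5; 9; t)/14
M′′′(t) = 5*₁F₁(6; 10; t)/42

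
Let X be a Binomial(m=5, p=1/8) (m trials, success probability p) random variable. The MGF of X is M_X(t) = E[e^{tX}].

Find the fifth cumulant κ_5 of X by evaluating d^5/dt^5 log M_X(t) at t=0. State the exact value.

κ_5 = K′′′′′(0) = -525/4096

M_X(t) = (e^(t)/8 + 7/8)^5
K_X(t) = log M_X(t) = 5*log(e^(t)/8 + 7/8)
K′(t) = 5*e^(t)/(e^(t) + 7)
K′′(t) = 35*e^(t)/(e^(2*t) + 14*e^(t) + 49)
K′′′(t) = (-35*e^(2*t) + 245*e^(t))/(e^(3*t) + 21*e^(2*t) + 147*e^(t) + 343)
K′′′′(t) = (35*e^(3*t) - 980*e^(2*t) + 1715*e^(t))/(e^(4*t) + 28*e^(3*t) + 294*e^(2*t) + 1372*e^(t) + 2401)
K′′′′′(t) = (-35*e^(4*t) + 2695*e^(3*t) - 18865*e^(2*t) + 12005*e^(t))/(e^(5*t) + 35*e^(4*t) + 490*e^(3*t) + 3430*e^(2*t) + 12005*e^(t) + 16807)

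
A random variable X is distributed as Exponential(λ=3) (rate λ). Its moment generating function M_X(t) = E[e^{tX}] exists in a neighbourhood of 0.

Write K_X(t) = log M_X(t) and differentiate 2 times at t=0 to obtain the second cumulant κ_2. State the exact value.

κ_2 = K′′(0) = 1/9

M_X(t) = 3/(3 - t)
K_X(t) = log M_X(t) = -log(3 - t) + log(3)
K′(t) = -1/(t - 3)
K′′(t) = 1/(t^2 - 6*t + 9)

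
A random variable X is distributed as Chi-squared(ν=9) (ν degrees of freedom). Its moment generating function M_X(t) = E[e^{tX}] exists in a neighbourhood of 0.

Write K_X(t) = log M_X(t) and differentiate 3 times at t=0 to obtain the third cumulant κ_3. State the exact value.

κ_3 = d^3K/dt^3 |_{t=0} = 72

M_X(t) = (1 - 2*t)^(-9/2)
K_X(t) = log M_X(t) = -9*log(1 - 2*t)/2
dK/dt = -9/(2*t - 1)
d^2K/dt^2 = 18/(4*t^2 - 4*t + 1)
d^3K/dt^3 = -72/(8*t^3 - 12*t^2 + 6*t - 1)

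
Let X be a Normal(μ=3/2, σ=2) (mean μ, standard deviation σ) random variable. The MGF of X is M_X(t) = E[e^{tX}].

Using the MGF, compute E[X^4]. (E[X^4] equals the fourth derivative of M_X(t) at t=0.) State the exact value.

E[X^4] = M^(4)(0) = 1713/16

M_X(t) = e^(2*t^2 + 3*t/2)
M^(4)(t) = 256*t^4*e^(3*t/2)*e^(2*t^2) + 384*t^3*e^(3*t/2)*e^(2*t^2) + 600*t^2*e^(3*t/2)*e^(2*t^2) + 342*t*e^(3*t/2)*e^(2*t^2) + 1713*e^(3*t/2)*e^(2*t^2)/16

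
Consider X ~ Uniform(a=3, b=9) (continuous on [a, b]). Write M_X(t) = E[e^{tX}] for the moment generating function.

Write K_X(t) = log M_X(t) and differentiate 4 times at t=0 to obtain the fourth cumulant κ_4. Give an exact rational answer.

κ_4 = d^4K/dt^4 |_{t=0} = -54/5

M_X(t) = (e^(9*t) - e^(3*t))/(6*t)
K_X(t) = log M_X(t) = -log(t) + log(e^(9*t) - e^(3*t)) - log(6)
dK/dt = (9*t*e^(6*t) - 3*t - e^(6*t) + 1)/(t*e^(6*t) - t)
d^2K/dt^2 = (-36*t^2*e^(6*t) + e^(12*t) - 2*e^(6*t) + 1)/(t^2*e^(12*t) - 2*t^2*e^(6*t) + t^2)
d^3K/dt^3 = (216*t^3*e^(12*t) + 216*t^3*e^(6*t) - 2*e^(18*t) + 6*e^(12*t) - 6*e^(6*t) + 2)/(t^3*e^(18*t) - 3*t^3*e^(12*t) + 3*t^3*e^(6*t) - t^3)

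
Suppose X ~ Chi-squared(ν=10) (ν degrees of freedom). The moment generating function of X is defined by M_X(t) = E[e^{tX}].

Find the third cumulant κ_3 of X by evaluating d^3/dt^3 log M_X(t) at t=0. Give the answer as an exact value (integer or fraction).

M_X(t) = (1 - 2*t)^(-5)
K_X(t) = log M_X(t) = -5*log(1 - 2*t)
dK/dt = -10/(2*t - 1)
d^2K/dt^2 = 20/(4*t^2 - 4*t + 1)
d^3K/dt^3 = -80/(8*t^3 - 12*t^2 + 6*t - 1)

κ_3 = d^3K/dt^3 |_{t=0} = 80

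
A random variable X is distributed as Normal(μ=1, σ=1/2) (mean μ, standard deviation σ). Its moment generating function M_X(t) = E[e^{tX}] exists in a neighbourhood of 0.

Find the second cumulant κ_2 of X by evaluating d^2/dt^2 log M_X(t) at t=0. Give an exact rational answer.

M_X(t) = e^(t^2/8 + t)
K_X(t) = log M_X(t) = t^2/8 + t
dK/dt = t/4 + 1
d^2K/dt^2 = 1/4

κ_2 = d^2K/dt^2 |_{t=0} = 1/4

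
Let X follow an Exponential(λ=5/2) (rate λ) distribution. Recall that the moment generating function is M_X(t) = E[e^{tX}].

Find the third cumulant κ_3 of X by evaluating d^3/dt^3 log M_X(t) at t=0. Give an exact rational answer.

κ_3 = d^3K/dt^3 |_{t=0} = 16/125

M_X(t) = 5/(2*(5/2 - t))
K_X(t) = log M_X(t) = -log(5/2 - t) - log(2) + log(5)
dK/dt = -2/(2*t - 5)
d^2K/dt^2 = 4/(4*t^2 - 20*t + 25)
d^3K/dt^3 = -16/(8*t^3 - 60*t^2 + 150*t - 125)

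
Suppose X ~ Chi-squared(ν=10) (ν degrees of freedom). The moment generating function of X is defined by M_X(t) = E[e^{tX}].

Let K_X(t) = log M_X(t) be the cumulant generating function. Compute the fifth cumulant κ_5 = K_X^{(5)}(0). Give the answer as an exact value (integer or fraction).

M_X(t) = (1 - 2*t)^(-5)
K_X(t) = log M_X(t) = -5*log(1 - 2*t)
dK/dt = -10/(2*t - 1)
d^2K/dt^2 = 20/(4*t^2 - 4*t + 1)
d^3K/dt^3 = -80/(8*t^3 - 12*t^2 + 6*t - 1)
d^4K/dt^4 = 480/(16*t^4 - 32*t^3 + 24*t^2 - 8*t + 1)
d^5K/dt^5 = -3840/(32*t^5 - 80*t^4 + 80*t^3 - 40*t^2 + 10*t - 1)

κ_5 = d^5K/dt^5 |_{t=0} = 3840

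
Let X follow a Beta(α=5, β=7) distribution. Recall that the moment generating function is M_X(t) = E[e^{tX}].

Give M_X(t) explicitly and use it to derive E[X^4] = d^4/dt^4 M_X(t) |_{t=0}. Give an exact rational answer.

E[X^4] = M^(4)(0) = 2/39

M_X(t) = ₁F₁(5; 12; t)
M^(4)(t) = 2*₁F₁(9; 16; t)/39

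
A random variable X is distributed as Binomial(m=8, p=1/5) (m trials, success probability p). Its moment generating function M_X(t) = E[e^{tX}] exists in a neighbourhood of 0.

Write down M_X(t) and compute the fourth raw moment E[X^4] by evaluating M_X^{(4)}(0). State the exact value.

E[X^4] = M′′′′(0) = 4512/125

M_X(t) = (e^(t)/5 + 4/5)^8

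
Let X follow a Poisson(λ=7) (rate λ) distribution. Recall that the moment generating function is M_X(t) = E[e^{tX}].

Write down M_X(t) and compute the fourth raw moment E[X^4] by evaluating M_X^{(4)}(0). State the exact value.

E[X^4] = d^4M/dt^4 |_{t=0} = 4809

M_X(t) = e^(7*e^(t) - 7)
dM/dt = 7*e^(-7)*e^(t)*e^(7*e^(t))
d^2M/dt^2 = (49*e^(2*t)*e^(7*e^(t)) + 7*e^(t)*e^(7*e^(t)))*e^(-7)
d^3M/dt^3 = (343*e^(3*t)*e^(7*e^(t)) + 147*e^(2*t)*e^(7*e^(t)) + 7*e^(t)*e^(7*e^(t)))*e^(-7)
d^4M/dt^4 = (2401*e^(4*t)*e^(7*e^(t)) + 2058*e^(3*t)*e^(7*e^(t)) + 343*e^(2*t)*e^(7*e^(t)) + 7*e^(t)*e^(7*e^(t)))*e^(-7)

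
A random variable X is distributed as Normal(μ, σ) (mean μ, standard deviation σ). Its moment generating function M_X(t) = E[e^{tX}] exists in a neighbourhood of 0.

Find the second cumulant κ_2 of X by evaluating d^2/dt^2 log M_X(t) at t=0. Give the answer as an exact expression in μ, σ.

κ_2 = d^2K/dt^2 |_{t=0} = σ^2

M_X(t) = e^(μ*t + σ^2*t^2/2)
K_X(t) = log M_X(t) = μ*t + σ^2*t^2/2
dK/dt = μ + σ^2*t
d^2K/dt^2 = σ^2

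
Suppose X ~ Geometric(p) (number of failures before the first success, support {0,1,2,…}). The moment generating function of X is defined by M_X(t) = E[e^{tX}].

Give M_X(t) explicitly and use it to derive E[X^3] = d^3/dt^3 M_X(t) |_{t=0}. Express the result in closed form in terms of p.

E[X^3] = D^3[M](0) = -1 + 7/p - 12/p^2 + 6/p^3

M_X(t) = p/(-(1 - p)*e^(t) + 1)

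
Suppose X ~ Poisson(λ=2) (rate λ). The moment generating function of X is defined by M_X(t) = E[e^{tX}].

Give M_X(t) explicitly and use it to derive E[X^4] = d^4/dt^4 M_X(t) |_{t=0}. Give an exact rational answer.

E[X^4] = D^4[M](0) = 94

M_X(t) = e^(2*e^(t) - 2)
D^4[M](t) = (16*e^(4*t)*e^(2*e^(t)) + 48*e^(3*t)*e^(2*e^(t)) + 28*e^(2*t)*e^(2*e^(t)) + 2*e^(t)*e^(2*e^(t)))*e^(-2)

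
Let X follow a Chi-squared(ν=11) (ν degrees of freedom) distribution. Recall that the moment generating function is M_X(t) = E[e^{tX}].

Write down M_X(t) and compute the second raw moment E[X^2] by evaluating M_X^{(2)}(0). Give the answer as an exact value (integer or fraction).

M_X(t) = (1 - 2*t)^(-11/2)
M^(2)(t) = -143/(128*t^7*√(1 - 2*t) - 448*t^6*√(1 - 2*t) + 672*t^5*√(1 - 2*t) - 560*t^4*√(1 - 2*t) + 280*t^3*√(1 - 2*t) - 84*t^2*√(1 - 2*t) + 14*t*√(1 - 2*t) - √(1 - 2*t))

E[X^2] = M^(2)(0) = 143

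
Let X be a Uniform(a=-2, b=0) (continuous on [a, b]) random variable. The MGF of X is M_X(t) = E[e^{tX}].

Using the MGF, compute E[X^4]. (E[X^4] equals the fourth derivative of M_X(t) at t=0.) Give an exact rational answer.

M_X(t) = (1 - e^(-2*t))/(2*t)
dM/dt = (2*t - e^(2*t) + 1)*e^(-2*t)/(2*t^2)
d^2M/dt^2 = (-2*t^2 - 2*t + e^(2*t) - 1)*e^(-2*t)/t^3
d^3M/dt^3 = (4*t^3 + 6*t^2 + 6*t - 3*e^(2*t) + 3)*e^(-2*t)/t^4
d^4M/dt^4 = (-8*t^4 - 16*t^3 - 24*t^2 - 24*t + 12*e^(2*t) - 12)*e^(-2*t)/t^5

E[X^4] = d^4M/dt^4 |_{t=0} = 16/5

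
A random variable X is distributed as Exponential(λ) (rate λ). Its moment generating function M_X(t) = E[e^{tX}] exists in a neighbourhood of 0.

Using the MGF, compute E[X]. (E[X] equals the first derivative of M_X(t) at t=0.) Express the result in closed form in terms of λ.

M_X(t) = λ/(λ - t)
M^(1)(t) = λ/(λ^2 - 2*λ*t + t^2)

E[X] = M^(1)(0) = 1/λ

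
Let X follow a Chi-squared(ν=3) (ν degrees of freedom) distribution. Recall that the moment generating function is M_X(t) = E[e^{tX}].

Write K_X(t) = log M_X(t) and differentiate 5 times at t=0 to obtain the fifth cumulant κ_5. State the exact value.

M_X(t) = (1 - 2*t)^(-3/2)
K_X(t) = log M_X(t) = -3*log(1 - 2*t)/2
dK/dt = -3/(2*t - 1)
d^2K/dt^2 = 6/(4*t^2 - 4*t + 1)
d^3K/dt^3 = -24/(8*t^3 - 12*t^2 + 6*t - 1)
d^4K/dt^4 = 144/(16*t^4 - 32*t^3 + 24*t^2 - 8*t + 1)
d^5K/dt^5 = -1152/(32*t^5 - 80*t^4 + 80*t^3 - 40*t^2 + 10*t - 1)

κ_5 = d^5K/dt^5 |_{t=0} = 1152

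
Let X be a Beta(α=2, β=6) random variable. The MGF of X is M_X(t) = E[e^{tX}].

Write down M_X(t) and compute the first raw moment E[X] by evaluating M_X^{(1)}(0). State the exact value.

M_X(t) = ₁F₁(2; 8; t)
M^(1)(t) = ₁F₁(3; 9; t)/4

E[X] = M^(1)(0) = 1/4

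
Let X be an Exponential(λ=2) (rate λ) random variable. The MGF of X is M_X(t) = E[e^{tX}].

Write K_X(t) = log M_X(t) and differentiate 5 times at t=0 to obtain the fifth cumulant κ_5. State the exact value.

M_X(t) = 2/(2 - t)
K_X(t) = log M_X(t) = -log(2 - t) + log(2)
dK/dt = -1/(t - 2)
d^2K/dt^2 = 1/(t^2 - 4*t + 4)
d^3K/dt^3 = -2/(t^3 - 6*t^2 + 12*t - 8)
d^4K/dt^4 = 6/(t^4 - 8*t^3 + 24*t^2 - 32*t + 16)
d^5K/dt^5 = -24/(t^5 - 10*t^4 + 40*t^3 - 80*t^2 + 80*t - 32)

κ_5 = d^5K/dt^5 |_{t=0} = 3/4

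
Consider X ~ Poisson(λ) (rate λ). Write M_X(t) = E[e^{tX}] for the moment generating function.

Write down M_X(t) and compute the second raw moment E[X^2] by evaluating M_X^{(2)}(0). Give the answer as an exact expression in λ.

E[X^2] = M^(2)(0) = λ*(λ + 1)

M_X(t) = e^(λ*(e^(t) - 1))
M^(2)(t) = (λ^2*e^(2*t)*e^(λ*e^(t)) + λ*e^(t)*e^(λ*e^(t)))*e^(-λ)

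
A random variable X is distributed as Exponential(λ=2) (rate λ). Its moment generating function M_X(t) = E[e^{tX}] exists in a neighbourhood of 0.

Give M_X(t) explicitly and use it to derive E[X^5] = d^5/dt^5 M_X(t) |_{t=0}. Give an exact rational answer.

E[X^5] = D^5[M](0) = 15/4

M_X(t) = 2/(2 - t)
D^5[M](t) = 240/(t^6 - 12*t^5 + 60*t^4 - 160*t^3 + 240*t^2 - 192*t + 64)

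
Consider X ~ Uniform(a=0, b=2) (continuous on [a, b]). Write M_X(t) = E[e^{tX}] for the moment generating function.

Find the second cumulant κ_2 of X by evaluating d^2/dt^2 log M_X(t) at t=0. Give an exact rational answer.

M_X(t) = (e^(2*t) - 1)/(2*t)
K_X(t) = log M_X(t) = -log(t) + log(e^(2*t) - 1) - log(2)
K′(t) = (2*t*e^(2*t) - e^(2*t) + 1)/(t*e^(2*t) - t)
K′′(t) = (-4*t^2*e^(2*t) + e^(4*t) - 2*e^(2*t) + 1)/(t^2*e^(4*t) - 2*t^2*e^(2*t) + t^2)

κ_2 = K′′(0) = 1/3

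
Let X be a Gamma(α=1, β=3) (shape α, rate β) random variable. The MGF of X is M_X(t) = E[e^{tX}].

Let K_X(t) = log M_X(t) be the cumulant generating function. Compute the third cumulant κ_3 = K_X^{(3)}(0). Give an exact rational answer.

M_X(t) = 3/(3 - t)
K_X(t) = log M_X(t) = -log(3 - t) + log(3)
dK/dt = -1/(t - 3)
d^2K/dt^2 = 1/(t^2 - 6*t + 9)
d^3K/dt^3 = -2/(t^3 - 9*t^2 + 27*t - 27)

κ_3 = d^3K/dt^3 |_{t=0} = 2/27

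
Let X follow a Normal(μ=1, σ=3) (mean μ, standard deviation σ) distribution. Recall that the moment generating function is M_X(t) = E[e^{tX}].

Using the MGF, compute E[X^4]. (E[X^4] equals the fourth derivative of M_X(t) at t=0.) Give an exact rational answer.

M_X(t) = e^(9*t^2/2 + t)
M^(4)(t) = 6561*t^4*e^(t)*e^(9*t^2/2) + 2916*t^3*e^(t)*e^(9*t^2/2) + 4860*t^2*e^(t)*e^(9*t^2/2) + 1008*t*e^(t)*e^(9*t^2/2) + 298*e^(t)*e^(9*t^2/2)

E[X^4] = M^(4)(0) = 298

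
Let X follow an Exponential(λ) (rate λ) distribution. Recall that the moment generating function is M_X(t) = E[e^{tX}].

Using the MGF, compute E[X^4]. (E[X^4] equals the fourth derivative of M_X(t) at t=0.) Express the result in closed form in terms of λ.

E[X^4] = D^4[M](0) = 24/λ^4

M_X(t) = λ/(λ - t)
D^4[M](t) = -24*λ/(-λ^5 + 5*λ^4*t - 10*λ^3*t^2 + 10*λ^2*t^3 - 5*λ*t^4 + t^5)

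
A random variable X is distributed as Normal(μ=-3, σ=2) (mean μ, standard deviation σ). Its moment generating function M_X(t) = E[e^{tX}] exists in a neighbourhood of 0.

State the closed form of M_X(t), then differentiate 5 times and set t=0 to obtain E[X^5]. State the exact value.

E[X^5] = d^5M/dt^5 |_{t=0} = -2043

M_X(t) = e^(2*t^2 - 3*t)
dM/dt = 4*t*e^(-3*t)*e^(2*t^2) - 3*e^(-3*t)*e^(2*t^2)
d^2M/dt^2 = (16*t^2*e^(2*t^2) - 24*t*e^(2*t^2) + 13*e^(2*t^2))*e^(-3*t)
d^3M/dt^3 = (64*t^3*e^(2*t^2) - 144*t^2*e^(2*t^2) + 156*t*e^(2*t^2) - 63*e^(2*t^2))*e^(-3*t)
d^4M/dt^4 = (256*t^4*e^(2*t^2) - 768*t^3*e^(2*t^2) + 1248*t^2*e^(2*t^2) - 1008*t*e^(2*t^2) + 345*e^(2*t^2))*e^(-3*t)
d^5M/dt^5 = (1024*t^5*e^(2*t^2) - 3840*t^4*e^(2*t^2) + 8320*t^3*e^(2*t^2) - 10080*t^2*e^(2*t^2) + 6900*t*e^(2*t^2) - 2043*e^(2*t^2))*e^(-3*t)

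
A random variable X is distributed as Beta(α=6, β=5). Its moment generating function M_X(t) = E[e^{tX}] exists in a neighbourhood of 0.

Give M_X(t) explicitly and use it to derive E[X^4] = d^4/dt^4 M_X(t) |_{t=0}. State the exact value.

M_X(t) = ₁F₁(6; 11; t)
M^(4)(t) = 18*₁F₁(10; 15; t)/143

E[X^4] = M^(4)(0) = 18/143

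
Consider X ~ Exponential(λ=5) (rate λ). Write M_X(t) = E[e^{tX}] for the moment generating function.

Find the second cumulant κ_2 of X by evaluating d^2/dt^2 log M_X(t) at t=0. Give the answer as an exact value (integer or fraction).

M_X(t) = 5/(5 - t)
K_X(t) = log M_X(t) = -log(5 - t) + log(5)
K^(2)(t) = 1/(t^2 - 10*t + 25)

κ_2 = K^(2)(0) = 1/25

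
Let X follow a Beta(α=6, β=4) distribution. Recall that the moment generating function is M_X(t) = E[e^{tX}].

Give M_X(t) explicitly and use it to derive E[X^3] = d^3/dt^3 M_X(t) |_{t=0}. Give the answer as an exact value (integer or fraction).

M_X(t) = ₁F₁(6; 10; t)
D^3[M](t) = 14*₁F₁(9; 13; t)/55

E[X^3] = D^3[M](0) = 14/55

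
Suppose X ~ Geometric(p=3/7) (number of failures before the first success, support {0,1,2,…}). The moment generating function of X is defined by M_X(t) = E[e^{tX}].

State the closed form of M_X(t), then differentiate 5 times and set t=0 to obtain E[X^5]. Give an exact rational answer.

E[X^5] = D^5[M](0) = 135628/81

M_X(t) = 3/(7*(1 - 4*e^(t)/7))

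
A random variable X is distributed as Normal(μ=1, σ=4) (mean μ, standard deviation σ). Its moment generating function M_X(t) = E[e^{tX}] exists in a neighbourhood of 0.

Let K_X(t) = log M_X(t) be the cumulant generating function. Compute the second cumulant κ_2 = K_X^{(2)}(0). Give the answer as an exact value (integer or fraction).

M_X(t) = e^(8*t^2 + t)
K_X(t) = log M_X(t) = 8*t^2 + t
D^2[K](t) = 16

κ_2 = D^2[K](0) = 16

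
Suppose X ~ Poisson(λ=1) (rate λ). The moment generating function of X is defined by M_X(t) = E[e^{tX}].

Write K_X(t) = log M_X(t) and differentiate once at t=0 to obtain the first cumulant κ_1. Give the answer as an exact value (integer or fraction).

κ_1 = dK/dt |_{t=0} = 1

M_X(t) = e^(e^(t) - 1)
K_X(t) = log M_X(t) = e^(t) - 1
dK/dt = e^(t)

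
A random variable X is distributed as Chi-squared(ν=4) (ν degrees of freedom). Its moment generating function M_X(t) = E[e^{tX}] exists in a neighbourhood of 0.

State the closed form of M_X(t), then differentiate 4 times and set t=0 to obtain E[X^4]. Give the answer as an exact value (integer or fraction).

E[X^4] = d^4M/dt^4 |_{t=0} = 1920

M_X(t) = (1 - 2*t)^(-2)
dM/dt = -4/(8*t^3 - 12*t^2 + 6*t - 1)
d^2M/dt^2 = 24/(16*t^4 - 32*t^3 + 24*t^2 - 8*t + 1)
d^3M/dt^3 = -192/(32*t^5 - 80*t^4 + 80*t^3 - 40*t^2 + 10*t - 1)
d^4M/dt^4 = 1920/(64*t^6 - 192*t^5 + 240*t^4 - 160*t^3 + 60*t^2 - 12*t + 1)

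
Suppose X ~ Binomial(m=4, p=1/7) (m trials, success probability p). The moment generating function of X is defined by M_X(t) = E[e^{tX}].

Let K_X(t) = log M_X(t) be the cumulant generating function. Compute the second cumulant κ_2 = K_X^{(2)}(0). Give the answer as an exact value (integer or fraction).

M_X(t) = (e^(t)/7 + 6/7)^4
K_X(t) = log M_X(t) = 4*log(e^(t)/7 + 6/7)
K′(t) = 4*e^(t)/(e^(t) + 6)
K′′(t) = 24*e^(t)/(e^(2*t) + 12*e^(t) + 36)

κ_2 = K′′(0) = 24/49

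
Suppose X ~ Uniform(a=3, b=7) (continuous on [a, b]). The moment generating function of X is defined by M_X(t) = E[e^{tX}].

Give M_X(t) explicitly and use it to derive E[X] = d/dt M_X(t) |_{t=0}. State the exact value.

E[X] = dM/dt |_{t=0} = 5

M_X(t) = (e^(7*t) - e^(3*t))/(4*t)
dM/dt = (7*t*e^(7*t) - 3*t*e^(3*t) - e^(7*t) + e^(3*t))/(4*t^2)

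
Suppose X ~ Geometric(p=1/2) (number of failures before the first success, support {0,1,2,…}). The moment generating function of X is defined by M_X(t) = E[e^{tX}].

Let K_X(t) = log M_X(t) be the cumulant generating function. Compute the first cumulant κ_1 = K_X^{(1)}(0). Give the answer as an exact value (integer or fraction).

M_X(t) = 1/(2*(1 - e^(t)/2))
K_X(t) = log M_X(t) = -log(1 - e^(t)/2) - log(2)
D[K](t) = -e^(t)/(e^(t) - 2)

κ_1 = D[K](0) = 1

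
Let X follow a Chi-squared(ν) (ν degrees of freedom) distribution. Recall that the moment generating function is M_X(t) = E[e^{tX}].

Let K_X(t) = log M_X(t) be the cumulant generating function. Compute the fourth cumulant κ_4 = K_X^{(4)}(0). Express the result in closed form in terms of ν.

κ_4 = d^4K/dt^4 |_{t=0} = 48*ν

M_X(t) = (1 - 2*t)^(-ν/2)
K_X(t) = log M_X(t) = -ν*log(1 - 2*t)/2
dK/dt = -ν/(2*t - 1)
d^2K/dt^2 = 2*ν/(4*t^2 - 4*t + 1)
d^3K/dt^3 = -8*ν/(8*t^3 - 12*t^2 + 6*t - 1)
d^4K/dt^4 = 48*ν/(16*t^4 - 32*t^3 + 24*t^2 - 8*t + 1)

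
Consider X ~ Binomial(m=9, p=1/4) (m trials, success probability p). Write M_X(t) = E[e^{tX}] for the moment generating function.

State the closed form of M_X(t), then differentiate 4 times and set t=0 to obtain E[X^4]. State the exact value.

M_X(t) = (e^(t)/4 + 3/4)^9

E[X^4] = D^4[M](0) = 1485/16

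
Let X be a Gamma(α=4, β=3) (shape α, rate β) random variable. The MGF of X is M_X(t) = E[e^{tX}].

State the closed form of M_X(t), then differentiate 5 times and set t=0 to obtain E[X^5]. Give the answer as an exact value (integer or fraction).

E[X^5] = d^5M/dt^5 |_{t=0} = 2240/81

M_X(t) = 81/(3 - t)^4
dM/dt = -324/(t^5 - 15*t^4 + 90*t^3 - 270*t^2 + 405*t - 243)
d^2M/dt^2 = 1620/(t^6 - 18*t^5 + 135*t^4 - 540*t^3 + 1215*t^2 - 1458*t + 729)
d^3M/dt^3 = -9720/(t^7 - 21*t^6 + 189*t^5 - 945*t^4 + 2835*t^3 - 5103*t^2 + 5103*t - 2187)
d^4M/dt^4 = 68040/(t^8 - 24*t^7 + 252*t^6 - 1512*t^5 + 5670*t^4 - 13608*t^3 + 20412*t^2 - 17496*t + 6561)
d^5M/dt^5 = -544320/(t^9 - 27*t^8 + 324*t^7 - 2268*t^6 + 10206*t^5 - 30618*t^4 + 61236*t^3 - 78732*t^2 + 59049*t - 19683)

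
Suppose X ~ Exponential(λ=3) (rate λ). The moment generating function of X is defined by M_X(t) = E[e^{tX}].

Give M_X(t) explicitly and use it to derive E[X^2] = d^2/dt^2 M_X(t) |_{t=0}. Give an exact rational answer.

E[X^2] = D^2[M](0) = 2/9

M_X(t) = 3/(3 - t)
D^2[M](t) = -6/(t^3 - 9*t^2 + 27*t - 27)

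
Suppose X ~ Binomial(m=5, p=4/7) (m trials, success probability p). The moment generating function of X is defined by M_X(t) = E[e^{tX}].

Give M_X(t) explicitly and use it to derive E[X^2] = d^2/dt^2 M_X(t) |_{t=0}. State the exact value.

E[X^2] = D^2[M](0) = 460/49

M_X(t) = (4*e^(t)/7 + 3/7)^5
D^2[M](t) = 25600*e^(5*t)/16807 + 61440*e^(4*t)/16807 + 51840*e^(3*t)/16807 + 17280*e^(2*t)/16807 + 1620*e^(t)/16807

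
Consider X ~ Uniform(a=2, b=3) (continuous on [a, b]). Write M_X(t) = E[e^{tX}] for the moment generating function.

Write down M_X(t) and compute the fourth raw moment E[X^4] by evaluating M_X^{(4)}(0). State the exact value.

M_X(t) = (e^(3*t) - e^(2*t))/t
M′(t) = (3*t*e^(3*t) - 2*t*e^(2*t) - e^(3*t) + e^(2*t))/t^2
M′′(t) = (9*t^2*e^(3*t) - 4*t^2*e^(2*t) - 6*t*e^(3*t) + 4*t*e^(2*t) + 2*e^(3*t) - 2*e^(2*t))/t^3
M′′′(t) = (27*t^3*e^(3*t) - 8*t^3*e^(2*t) - 27*t^2*e^(3*t) + 12*t^2*e^(2*t) + 18*t*e^(3*t) - 12*t*e^(2*t) - 6*e^(3*t) + 6*e^(2*t))/t^4

E[X^4] = M′′′′(0) = 211/5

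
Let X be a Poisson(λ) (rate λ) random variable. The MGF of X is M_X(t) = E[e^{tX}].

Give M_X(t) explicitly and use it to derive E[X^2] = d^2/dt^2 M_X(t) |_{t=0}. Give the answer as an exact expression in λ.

E[X^2] = M′′(0) = λ*(λ + 1)

M_X(t) = e^(λ*(e^(t) - 1))
M′(t) = λ*e^(-λ)*e^(t)*e^(λ*e^(t))
M′′(t) = (λ^2*e^(2*t)*e^(λ*e^(t)) + λ*e^(t)*e^(λ*e^(t)))*e^(-λ)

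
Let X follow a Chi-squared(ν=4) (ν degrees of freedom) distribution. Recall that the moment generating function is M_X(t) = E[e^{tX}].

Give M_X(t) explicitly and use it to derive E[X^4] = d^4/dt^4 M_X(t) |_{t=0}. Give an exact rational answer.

M_X(t) = (1 - 2*t)^(-2)
M′(t) = -4/(8*t^3 - 12*t^2 + 6*t - 1)
M′′(t) = 24/(16*t^4 - 32*t^3 + 24*t^2 - 8*t + 1)
M′′′(t) = -192/(32*t^5 - 80*t^4 + 80*t^3 - 40*t^2 + 10*t - 1)
M′′′′(t) = 1920/(64*t^6 - 192*t^5 + 240*t^4 - 160*t^3 + 60*t^2 - 12*t + 1)

E[X^4] = M′′′′(0) = 1920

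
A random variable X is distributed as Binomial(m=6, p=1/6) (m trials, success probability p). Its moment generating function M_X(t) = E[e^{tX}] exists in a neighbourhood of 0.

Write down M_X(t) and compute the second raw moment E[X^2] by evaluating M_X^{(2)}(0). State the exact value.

E[X^2] = d^2M/dt^2 |_{t=0} = 11/6

M_X(t) = (e^(t)/6 + 5/6)^6
dM/dt = e^(6*t)/7776 + 25*e^(5*t)/7776 + 125*e^(4*t)/3888 + 625*e^(3*t)/3888 + 3125*e^(2*t)/7776 + 3125*e^(t)/7776
d^2M/dt^2 = e^(6*t)/1296 + 125*e^(5*t)/7776 + 125*e^(4*t)/972 + 625*e^(3*t)/1296 + 3125*e^(2*t)/3888 + 3125*e^(t)/7776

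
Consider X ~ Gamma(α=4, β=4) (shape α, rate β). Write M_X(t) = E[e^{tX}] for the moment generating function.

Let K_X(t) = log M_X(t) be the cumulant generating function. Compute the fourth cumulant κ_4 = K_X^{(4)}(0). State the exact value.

κ_4 = K^(4)(0) = 3/32

M_X(t) = 256/(4 - t)^4
K_X(t) = log M_X(t) = -4*log(4 - t) + 8*log(2)
K^(4)(t) = 24/(t^4 - 16*t^3 + 96*t^2 - 256*t + 256)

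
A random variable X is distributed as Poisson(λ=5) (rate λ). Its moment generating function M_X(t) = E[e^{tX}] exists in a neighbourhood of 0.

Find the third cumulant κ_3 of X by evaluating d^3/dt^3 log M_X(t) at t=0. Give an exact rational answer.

M_X(t) = e^(5*e^(t) - 5)
K_X(t) = log M_X(t) = 5*e^(t) - 5
K^(3)(t) = 5*e^(t)

κ_3 = K^(3)(0) = 5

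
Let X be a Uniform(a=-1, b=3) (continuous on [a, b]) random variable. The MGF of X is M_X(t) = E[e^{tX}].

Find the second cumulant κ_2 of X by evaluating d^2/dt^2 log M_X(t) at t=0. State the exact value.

κ_2 = D^2[K](0) = 4/3

M_X(t) = (e^(3*t) - e^(-t))/(4*t)
K_X(t) = log M_X(t) = -log(t) + log(e^(3*t) - e^(-t)) - 2*log(2)
D^2[K](t) = (-16*t^2*e^(4*t) + e^(8*t) - 2*e^(4*t) + 1)/(t^2*e^(8*t) - 2*t^2*e^(4*t) + t^2)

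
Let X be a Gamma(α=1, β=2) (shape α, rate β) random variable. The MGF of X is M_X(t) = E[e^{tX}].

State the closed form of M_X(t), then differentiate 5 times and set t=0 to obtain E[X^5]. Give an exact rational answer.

M_X(t) = 2/(2 - t)
D^5[M](t) = 240/(t^6 - 12*t^5 + 60*t^4 - 160*t^3 + 240*t^2 - 192*t + 64)

E[X^5] = D^5[M](0) = 15/4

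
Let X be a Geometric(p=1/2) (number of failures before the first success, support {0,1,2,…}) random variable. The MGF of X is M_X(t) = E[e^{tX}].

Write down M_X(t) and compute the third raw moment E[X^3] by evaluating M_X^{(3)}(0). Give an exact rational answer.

E[X^3] = M^(3)(0) = 13

M_X(t) = 1/(2*(1 - e^(t)/2))
M^(3)(t) = (e^(3*t) + 8*e^(2*t) + 4*e^(t))/(e^(4*t) - 8*e^(3*t) + 24*e^(2*t) - 32*e^(t) + 16)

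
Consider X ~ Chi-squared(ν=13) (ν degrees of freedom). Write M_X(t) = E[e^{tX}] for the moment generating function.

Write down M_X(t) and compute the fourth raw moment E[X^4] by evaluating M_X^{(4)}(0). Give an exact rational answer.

M_X(t) = (1 - 2*t)^(-13/2)
dM/dt = -13/(128*t^7*√(1 - 2*t) - 448*t^6*√(1 - 2*t) + 672*t^5*√(1 - 2*t) - 560*t^4*√(1 - 2*t) + 280*t^3*√(1 - 2*t) - 84*t^2*√(1 - 2*t) + 14*t*√(1 - 2*t) - √(1 - 2*t))

E[X^4] = d^4M/dt^4 |_{t=0} = 62985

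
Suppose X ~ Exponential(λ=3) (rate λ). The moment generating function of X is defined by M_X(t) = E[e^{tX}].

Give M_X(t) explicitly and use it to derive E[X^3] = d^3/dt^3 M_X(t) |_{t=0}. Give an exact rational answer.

E[X^3] = D^3[M](0) = 2/9

M_X(t) = 3/(3 - t)
D^3[M](t) = 18/(t^4 - 12*t^3 + 54*t^2 - 108*t + 81)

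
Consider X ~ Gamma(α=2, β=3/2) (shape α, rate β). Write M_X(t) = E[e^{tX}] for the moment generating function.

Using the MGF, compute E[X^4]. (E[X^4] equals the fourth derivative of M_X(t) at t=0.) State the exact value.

M_X(t) = 9/(4*(3/2 - t)^2)
M^(4)(t) = 17280/(64*t^6 - 576*t^5 + 2160*t^4 - 4320*t^3 + 4860*t^2 - 2916*t + 729)

E[X^4] = M^(4)(0) = 640/27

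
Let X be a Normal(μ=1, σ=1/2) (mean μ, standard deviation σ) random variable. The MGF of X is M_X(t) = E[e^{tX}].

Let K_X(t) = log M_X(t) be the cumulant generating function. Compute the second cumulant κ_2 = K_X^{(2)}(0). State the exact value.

M_X(t) = e^(t^2/8 + t)
K_X(t) = log M_X(t) = t^2/8 + t
K^(2)(t) = 1/4

κ_2 = K^(2)(0) = 1/4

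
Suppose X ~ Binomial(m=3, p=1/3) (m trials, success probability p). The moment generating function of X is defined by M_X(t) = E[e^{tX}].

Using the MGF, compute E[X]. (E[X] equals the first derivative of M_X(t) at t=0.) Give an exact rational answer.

E[X] = M′(0) = 1

M_X(t) = (e^(t)/3 + 2/3)^3
M′(t) = e^(3*t)/9 + 4*e^(2*t)/9 + 4*e^(t)/9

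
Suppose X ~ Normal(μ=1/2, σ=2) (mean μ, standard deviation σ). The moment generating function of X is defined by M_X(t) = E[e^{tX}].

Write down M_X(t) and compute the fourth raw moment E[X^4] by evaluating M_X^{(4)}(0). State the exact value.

E[X^4] = D^4[M](0) = 865/16

M_X(t) = e^(2*t^2 + t/2)
D^4[M](t) = 256*t^4*e^(t/2)*e^(2*t^2) + 128*t^3*e^(t/2)*e^(2*t^2) + 408*t^2*e^(t/2)*e^(2*t^2) + 98*t*e^(t/2)*e^(2*t^2) + 865*e^(t/2)*e^(2*t^2)/16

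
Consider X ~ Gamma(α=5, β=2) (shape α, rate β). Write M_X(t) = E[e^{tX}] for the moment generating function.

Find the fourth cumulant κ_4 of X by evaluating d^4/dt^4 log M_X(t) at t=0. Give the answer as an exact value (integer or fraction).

κ_4 = d^4K/dt^4 |_{t=0} = 15/8

M_X(t) = 32/(2 - t)^5
K_X(t) = log M_X(t) = -5*log(2 - t) + 5*log(2)
dK/dt = -5/(t - 2)
d^2K/dt^2 = 5/(t^2 - 4*t + 4)
d^3K/dt^3 = -10/(t^3 - 6*t^2 + 12*t - 8)
d^4K/dt^4 = 30/(t^4 - 8*t^3 + 24*t^2 - 32*t + 16)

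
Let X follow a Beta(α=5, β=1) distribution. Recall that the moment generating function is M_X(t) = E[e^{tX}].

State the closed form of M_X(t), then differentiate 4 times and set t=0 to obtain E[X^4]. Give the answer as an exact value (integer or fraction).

M_X(t) = ₁F₁(5; 6; t)
D^4[M](t) = 5*₁F₁(9; 10; t)/9

E[X^4] = D^4[M](0) = 5/9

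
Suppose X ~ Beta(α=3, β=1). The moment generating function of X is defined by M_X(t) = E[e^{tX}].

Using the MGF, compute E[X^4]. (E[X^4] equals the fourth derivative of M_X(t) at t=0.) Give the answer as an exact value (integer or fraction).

M_X(t) = ₁F₁(3; 4; t)
M′(t) = 3*₁F₁(4; 5; t)/4
M′′(t) = 3*₁F₁(5; 6; t)/5
M′′′(t) = ₁F₁(6; 7; t)/2
M′′′′(t) = 3*₁F₁(7; 8; t)/7

E[X^4] = M′′′′(0) = 3/7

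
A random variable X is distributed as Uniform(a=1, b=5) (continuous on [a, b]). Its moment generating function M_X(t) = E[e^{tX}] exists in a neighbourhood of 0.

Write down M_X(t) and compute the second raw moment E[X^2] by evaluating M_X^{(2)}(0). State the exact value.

E[X^2] = M′′(0) = 31/3

M_X(t) = (e^(5*t) - e^(t))/(4*t)
M′(t) = (5*t*e^(5*t) - t*e^(t) - e^(5*t) + e^(t))/(4*t^2)
M′′(t) = (25*t^2*e^(5*t) - t^2*e^(t) - 10*t*e^(5*t) + 2*t*e^(t) + 2*e^(5*t) - 2*e^(t))/(4*t^3)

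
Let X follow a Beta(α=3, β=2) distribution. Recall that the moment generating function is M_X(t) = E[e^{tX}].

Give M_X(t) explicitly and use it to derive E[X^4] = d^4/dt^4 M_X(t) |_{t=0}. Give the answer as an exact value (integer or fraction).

M_X(t) = ₁F₁(3; 5; t)
D^4[M](t) = 3*₁F₁(7; 9; t)/14

E[X^4] = D^4[M](0) = 3/14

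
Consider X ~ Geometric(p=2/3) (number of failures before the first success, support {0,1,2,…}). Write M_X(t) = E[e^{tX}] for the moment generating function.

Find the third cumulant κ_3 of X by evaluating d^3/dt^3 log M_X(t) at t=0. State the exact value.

κ_3 = d^3K/dt^3 |_{t=0} = 3/2

M_X(t) = 2/(3*(1 - e^(t)/3))
K_X(t) = log M_X(t) = -log(1 - e^(t)/3) - log(3) + log(2)
dK/dt = -e^(t)/(e^(t) - 3)
d^2K/dt^2 = 3*e^(t)/(e^(2*t) - 6*e^(t) + 9)
d^3K/dt^3 = (-3*e^(2*t) - 9*e^(t))/(e^(3*t) - 9*e^(2*t) + 27*e^(t) - 27)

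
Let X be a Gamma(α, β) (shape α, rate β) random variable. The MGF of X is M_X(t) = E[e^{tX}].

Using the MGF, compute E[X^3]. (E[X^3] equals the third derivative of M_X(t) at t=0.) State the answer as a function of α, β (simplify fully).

M_X(t) = (β/(β - t))^α
M′(t) = -α*β^α*(1/(β - t))^α/(-β + t)
M′′(t) = (α^2*β^α*(1/(β - t))^α + α*β^α*(1/(β - t))^α)/(β^2 - 2*β*t + t^2)
M′′′(t) = (-α^3*β^α*(1/(β - t))^α - 3*α^2*β^α*(1/(β - t))^α - 2*α*β^α*(1/(β - t))^α)/(-β^3 + 3*β^2*t - 3*β*t^2 + t^3)

E[X^3] = M′′′(0) = α*(α^2 + 3*α + 2)/β^3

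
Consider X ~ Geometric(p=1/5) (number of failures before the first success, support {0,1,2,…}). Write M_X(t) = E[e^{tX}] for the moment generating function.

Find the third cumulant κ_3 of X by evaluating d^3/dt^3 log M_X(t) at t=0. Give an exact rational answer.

κ_3 = K′′′(0) = 180

M_X(t) = 1/(5*(1 - 4*e^(t)/5))
K_X(t) = log M_X(t) = -log(1 - 4*e^(t)/5) - log(5)
K′(t) = -4*e^(t)/(4*e^(t) - 5)
K′′(t) = 20*e^(t)/(16*e^(2*t) - 40*e^(t) + 25)
K′′′(t) = (-80*e^(2*t) - 100*e^(t))/(64*e^(3*t) - 240*e^(2*t) + 300*e^(t) - 125)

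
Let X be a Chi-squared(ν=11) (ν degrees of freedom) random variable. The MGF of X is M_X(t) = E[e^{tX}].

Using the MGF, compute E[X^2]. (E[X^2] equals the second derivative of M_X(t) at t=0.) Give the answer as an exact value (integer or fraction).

M_X(t) = (1 - 2*t)^(-11/2)
dM/dt = 11/(64*t^6*√(1 - 2*t) - 192*t^5*√(1 - 2*t) + 240*t^4*√(1 - 2*t) - 160*t^3*√(1 - 2*t) + 60*t^2*√(1 - 2*t) - 12*t*√(1 - 2*t) + √(1 - 2*t))
d^2M/dt^2 = -143/(128*t^7*√(1 - 2*t) - 448*t^6*√(1 - 2*t) + 672*t^5*√(1 - 2*t) - 560*t^4*√(1 - 2*t) + 280*t^3*√(1 - 2*t) - 84*t^2*√(1 - 2*t) + 14*t*√(1 - 2*t) - √(1 - 2*t))

E[X^2] = d^2M/dt^2 |_{t=0} = 143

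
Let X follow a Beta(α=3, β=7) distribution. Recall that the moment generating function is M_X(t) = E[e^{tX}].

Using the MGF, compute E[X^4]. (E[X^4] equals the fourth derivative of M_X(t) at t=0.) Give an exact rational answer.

E[X^4] = D^4[M](0) = 3/143

M_X(t) = ₁F₁(3; 10; t)
D^4[M](t) = 3*₁F₁(7; 14; t)/143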